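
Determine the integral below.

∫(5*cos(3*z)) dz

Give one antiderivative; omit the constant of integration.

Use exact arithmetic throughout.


Answer: 5*sin(3*z)/3.


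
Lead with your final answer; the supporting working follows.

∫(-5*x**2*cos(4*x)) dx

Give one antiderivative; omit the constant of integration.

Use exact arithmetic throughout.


The answer is -5*x**2*sin(4*x)/4 - 5*x*cos(4*x)/8 + 5*sin(4*x)/32.
Step 1. Integrate ∫(-5*x**2*cos(4*x)) dx by parts with u = x**2, dv = (-5*cos(4*x)) dx, so v = -5*sin(4*x)/4: now -5*x**2*sin(4*x)/4 + ∫(5*x*sin(4*x)/2) dx.
Step 2. Integrate ∫(5*x*sin(4*x)/2) dx by parts with u = x, dv = (5*sin(4*x)/2) dx, so v = -5*cos(4*x)/8: now -5*x**2*sin(4*x)/4 - 5*x*cos(4*x)/8 + ∫(5*cos(4*x)/8) dx.
Step 3. Evaluate the standard form: now -5*x**2*sin(4*x)/4 - 5*x*cos(4*x)/8 + 5*sin(4*x)/32.
Answer: -5*x**2*sin(4*x)/4 - 5*x*cos(4*x)/8 + 5*sin(4*x)/32.


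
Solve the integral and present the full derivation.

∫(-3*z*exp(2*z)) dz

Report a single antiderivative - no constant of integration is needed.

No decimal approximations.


Step 1. Integrate ∫(-3*z*exp(2*z)) dz by parts with u = z, dv = (-3*exp(2*z)) dz, so v = -3*exp(2*z)/2: now -3*z*exp(2*z)/2 + ∫(3*exp(2*z)/2) dz.
Step 2. Evaluate the standard form: now -3*z*exp(2*z)/2 + 3*exp(2*z)/4.
Answer: -3*z*exp(2*z)/2 + 3*exp(2*z)/4.


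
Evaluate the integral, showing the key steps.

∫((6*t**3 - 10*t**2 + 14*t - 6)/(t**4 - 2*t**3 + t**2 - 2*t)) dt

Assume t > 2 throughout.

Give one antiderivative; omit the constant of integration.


Step 1. Decompose ∫((6*t**3 - 10*t**2 + 14*t - 6)/(t**4 - 2*t**3 + t**2 - 2*t)) dt by partial fractions, (6*t**3 - 10*t**2 + 14*t - 6)/(t**4 - 2*t**3 + t**2 - 2*t) = -4/(t**2 + 1) + 3/(t - 2) + 3/t: now ∫(3/t) dt + ∫(3/(t - 2)) dt + ∫(-4/(t**2 + 1)) dt.
Step 2. Evaluate the standard form [assuming t > 2]: now 3*log(t - 2) + ∫(3/t) dt + ∫(-4/(t**2 + 1)) dt.
Step 3. Evaluate the standard form [assuming t > 0]: now 3*log(t) + 3*log(t - 2) + ∫(-4/(t**2 + 1)) dt.
Step 4. Evaluate the standard form: now 3*log(t) + 3*log(t - 2) - 4*atan(t).
Answer: 3*log(t) + 3*log(t - 2) - 4*atan(t).


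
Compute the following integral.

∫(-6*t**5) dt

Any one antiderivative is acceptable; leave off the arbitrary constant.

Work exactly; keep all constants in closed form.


Answer: -t**6.


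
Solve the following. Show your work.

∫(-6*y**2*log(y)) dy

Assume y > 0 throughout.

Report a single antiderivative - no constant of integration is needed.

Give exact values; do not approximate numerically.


Step 1. Integrate ∫(-6*y**2*log(y)) dy by parts with u = log(y), dv = (-6*y**2) dy, so v = -2*y**3 [assuming y > 0]: now -2*y**3*log(y) + ∫(2*y**2) dy.
Step 2. Evaluate the standard form: now -2*y**3*log(y) + 2*y**3/3.
Answer: -2*y**3*log(y) + 2*y**3/3.


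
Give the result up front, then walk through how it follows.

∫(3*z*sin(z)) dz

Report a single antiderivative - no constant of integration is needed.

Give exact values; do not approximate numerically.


The answer is -3*z*cos(z) + 3*sin(z).
Step 1. Integrate ∫(3*z*sin(z)) dz by parts with u = z, dv = (3*sin(z)) dz, so v = -3*cos(z): now -3*z*cos(z) + ∫(3*cos(z)) dz.
Step 2. Evaluate the standard form: now -3*z*cos(z) + 3*sin(z).
Answer: -3*z*cos(z) + 3*sin(z).


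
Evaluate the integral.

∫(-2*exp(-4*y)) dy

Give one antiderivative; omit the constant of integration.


Answer: exp(-4*y)/2.


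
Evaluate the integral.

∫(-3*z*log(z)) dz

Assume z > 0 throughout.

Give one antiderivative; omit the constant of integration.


Answer: -3*z**2*log(z)/2 + 3*z**2/4.


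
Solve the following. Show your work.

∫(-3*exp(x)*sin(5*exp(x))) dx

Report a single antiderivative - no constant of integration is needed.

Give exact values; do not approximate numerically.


Step 1. Substitute u = exp(x), turning ∫(-3*exp(x)*sin(5*exp(x))) dx into ∫(-3*sin(5*u)) du: now ∫(-3*sin(5*u)) du.
Step 2. Evaluate the standard form: now 3*cos(5*u)/5.
Step 3. Substitute back u = exp(x): now 3*cos(5*exp(x))/5.
Answer: 3*cos(5*exp(x))/5.


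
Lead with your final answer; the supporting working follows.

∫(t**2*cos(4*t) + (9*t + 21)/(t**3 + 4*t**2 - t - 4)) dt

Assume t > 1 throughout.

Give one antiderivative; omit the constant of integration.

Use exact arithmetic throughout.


The answer is t**2*sin(4*t)/4 + t*cos(4*t)/8 + 3*log(t - 1) - 2*log(t + 1) - log(t + 4) - sin(4*t)/32.
Step 1. Rewrite: now ∫(t**2*cos(4*t)) dt + ∫((9*t + 21)/(t**3 + 4*t**2 - t - 4)) dt.
Step 2. Decompose ∫((9*t + 21)/(t**3 + 4*t**2 - t - 4)) dt by partial fractions, (9*t + 21)/(t**3 + 4*t**2 - t - 4) = -1/(t + 4) - 2/(t + 1) + 3/(t - 1): now ∫(t**2*cos(4*t)) dt + ∫(3/(t - 1)) dt + ∫(-2/(t + 1)) dt + ∫(-1/(t + 4)) dt.
Step 3. Evaluate the standard form [assuming t > 1]: now 3*log(t - 1) + ∫(t**2*cos(4*t)) dt + ∫(-2/(t + 1)) dt + ∫(-1/(t + 4)) dt.
Step 4. Evaluate the standard form [assuming t > -1]: now 3*log(t - 1) - 2*log(t + 1) + ∫(t**2*cos(4*t)) dt + ∫(-1/(t + 4)) dt.
Step 5. Evaluate the standard form [assuming t > -4]: now 3*log(t - 1) - 2*log(t + 1) - log(t + 4) + ∫(t**2*cos(4*t)) dt.
Step 6. Integrate ∫(t**2*cos(4*t)) dt by parts with u = t**2, dv = (cos(4*t)) dt, so v = sin(4*t)/4: now t**2*sin(4*t)/4 + 3*log(t - 1) - 2*log(t + 1) - log(t + 4) + ∫(-t*sin(4*t)/2) dt.
Step 7. Integrate ∫(-t*sin(4*t)/2) dt by parts with u = t, dv = (-sin(4*t)/2) dt, so v = cos(4*t)/8: now t**2*sin(4*t)/4 + t*cos(4*t)/8 + 3*log(t - 1) - 2*log(t + 1) - log(t + 4) + ∫(-cos(4*t)/8) dt.
Step 8. Evaluate the standard form: now t**2*sin(4*t)/4 + t*cos(4*t)/8 + 3*log(t - 1) - 2*log(t + 1) - log(t + 4) - sin(4*t)/32.
Answer: t**2*sin(4*t)/4 + t*cos(4*t)/8 + 3*log(t - 1) - 2*log(t + 1) - log(t + 4) - sin(4*t)/32.


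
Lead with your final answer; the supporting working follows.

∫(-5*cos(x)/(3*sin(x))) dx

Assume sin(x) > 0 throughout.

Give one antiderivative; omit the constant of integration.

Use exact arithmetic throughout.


The answer is -5*log(sin(x))/3.
Step 1. Substitute u = sin(x), turning ∫(-5*cos(x)/(3*sin(x))) dx into ∫(-5/(3*u)) du: now ∫(-5/(3*u)) du.
Step 2. Evaluate the standard form [assuming u > 0]: now -5*log(u)/3.
Step 3. Substitute back u = sin(x): now -5*log(sin(x))/3.
Answer: -5*log(sin(x))/3.


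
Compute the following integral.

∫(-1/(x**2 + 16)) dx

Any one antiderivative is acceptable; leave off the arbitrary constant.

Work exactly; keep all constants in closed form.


Answer: -atan(x/4)/4.


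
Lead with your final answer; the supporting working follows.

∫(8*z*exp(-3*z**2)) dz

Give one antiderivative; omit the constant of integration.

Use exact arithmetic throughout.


The answer is -4*exp(-3*z**2)/3.
Step 1. Substitute u = z**2, turning ∫(8*z*exp(-3*z**2)) dz into ∫(4*exp(-3*u)) du: now ∫(4*exp(-3*u)) du.
Step 2. Evaluate the standard form: now -4*exp(-3*u)/3.
Step 3. Substitute back u = z**2: now -4*exp(-3*z**2)/3.
Answer: -4*exp(-3*z**2)/3.


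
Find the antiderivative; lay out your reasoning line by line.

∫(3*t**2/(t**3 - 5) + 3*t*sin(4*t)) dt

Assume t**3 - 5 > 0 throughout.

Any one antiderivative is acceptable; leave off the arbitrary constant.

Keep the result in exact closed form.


Step 1. Rewrite: now ∫(3*t*sin(4*t)) dt + ∫(3*t**2/(t**3 - 5)) dt.
Step 2. Integrate ∫(3*t*sin(4*t)) dt by parts with u = t, dv = (3*sin(4*t)) dt, so v = -3*cos(4*t)/4: now -3*t*cos(4*t)/4 + ∫(3*t**2/(t**3 - 5)) dt + ∫(3*cos(4*t)/4) dt.
Step 3. Evaluate the standard form: now -3*t*cos(4*t)/4 + 3*sin(4*t)/16 + ∫(3*t**2/(t**3 - 5)) dt.
Step 4. Substitute u = t**3 - 5, turning ∫(3*t**2/(t**3 - 5)) dt into ∫(1/u) du: now -3*t*cos(4*t)/4 + 3*sin(4*t)/16 + ∫(1/u) du.
Step 5. Evaluate the standard form [assuming u > 0]: now -3*t*cos(4*t)/4 + log(u) + 3*sin(4*t)/16.
Step 6. Substitute back u = t**3 - 5: now -3*t*cos(4*t)/4 + log(t**3 - 5) + 3*sin(4*t)/16.
Answer: -3*t*cos(4*t)/4 + log(t**3 - 5) + 3*sin(4*t)/16.


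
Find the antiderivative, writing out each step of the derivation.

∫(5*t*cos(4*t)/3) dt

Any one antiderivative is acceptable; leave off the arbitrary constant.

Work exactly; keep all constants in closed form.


Step 1. Integrate ∫(5*t*cos(4*t)/3) dt by parts with u = t, dv = (5*cos(4*t)/3) dt, so v = 5*sin(4*t)/12: now 5*t*sin(4*t)/12 + ∫(-5*sin(4*t)/12) dt.
Step 2. Evaluate the standard form: now 5*t*sin(4*t)/12 + 5*cos(4*t)/48.
Answer: 5*t*sin(4*t)/12 + 5*cos(4*t)/48.


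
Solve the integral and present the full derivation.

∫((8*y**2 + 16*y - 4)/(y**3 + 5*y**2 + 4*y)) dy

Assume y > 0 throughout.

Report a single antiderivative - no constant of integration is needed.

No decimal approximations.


Step 1. Decompose ∫((8*y**2 + 16*y - 4)/(y**3 + 5*y**2 + 4*y)) dy by partial fractions, (8*y**2 + 16*y - 4)/(y**3 + 5*y**2 + 4*y) = 5/(y + 4) + 4/(y + 1) - 1/y: now ∫(-1/y) dy + ∫(4/(y + 1)) dy + ∫(5/(y + 4)) dy.
Step 2. Evaluate the standard form [assuming y > -4]: now 5*log(y + 4) + ∫(-1/y) dy + ∫(4/(y + 1)) dy.
Step 3. Evaluate the standard form [assuming y > -1]: now 4*log(y + 1) + 5*log(y + 4) + ∫(-1/y) dy.
Step 4. Evaluate the standard form [assuming y > 0]: now -log(y) + 4*log(y + 1) + 5*log(y + 4).
Answer: -log(y) + 4*log(y + 1) + 5*log(y + 4).


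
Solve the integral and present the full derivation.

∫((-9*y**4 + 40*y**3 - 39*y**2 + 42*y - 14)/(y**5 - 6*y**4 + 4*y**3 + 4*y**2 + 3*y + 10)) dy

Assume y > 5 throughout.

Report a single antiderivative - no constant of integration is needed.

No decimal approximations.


Step 1. Decompose ∫((-9*y**4 + 40*y**3 - 39*y**2 + 42*y - 14)/(y**5 - 6*y**4 + 4*y**3 + 4*y**2 + 3*y + 10)) dy by partial fractions, (-9*y**4 + 40*y**3 - 39*y**2 + 42*y - 14)/(y**5 - 6*y**4 + 4*y**3 + 4*y**2 + 3*y + 10) = 1/(y**2 + 1) - 4/(y + 1) - 2/(y - 2) - 3/(y - 5): now ∫(-3/(y - 5)) dy + ∫(-2/(y - 2)) dy + ∫(-4/(y + 1)) dy + ∫(1/(y**2 + 1)) dy.
Step 2. Evaluate the standard form [assuming y > -1]: now -4*log(y + 1) + ∫(-3/(y - 5)) dy + ∫(-2/(y - 2)) dy + ∫(1/(y**2 + 1)) dy.
Step 3. Evaluate the standard form [assuming y > 5]: now -3*log(y - 5) - 4*log(y + 1) + ∫(-2/(y - 2)) dy + ∫(1/(y**2 + 1)) dy.
Step 4. Evaluate the standard form [assuming y > 2]: now -3*log(y - 5) - 2*log(y - 2) - 4*log(y + 1) + ∫(1/(y**2 + 1)) dy.
Step 5. Evaluate the standard form: now -3*log(y - 5) - 2*log(y - 2) - 4*log(y + 1) + atan(y).
Answer: -3*log(y - 5) - 2*log(y - 2) - 4*log(y + 1) + atan(y).


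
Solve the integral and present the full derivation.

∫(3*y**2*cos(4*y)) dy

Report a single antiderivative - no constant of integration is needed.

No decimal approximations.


Step 1. Integrate ∫(3*y**2*cos(4*y)) dy by parts with u = y**2, dv = (3*cos(4*y)) dy, so v = 3*sin(4*y)/4: now 3*y**2*sin(4*y)/4 + ∫(-3*y*sin(4*y)/2) dy.
Step 2. Integrate ∫(-3*y*sin(4*y)/2) dy by parts with u = y, dv = (-3*sin(4*y)/2) dy, so v = 3*cos(4*y)/8: now 3*y**2*sin(4*y)/4 + 3*y*cos(4*y)/8 + ∫(-3*cos(4*y)/8) dy.
Step 3. Evaluate the standard form: now 3*y**2*sin(4*y)/4 + 3*y*cos(4*y)/8 - 3*sin(4*y)/32.
Answer: 3*y**2*sin(4*y)/4 + 3*y*cos(4*y)/8 - 3*sin(4*y)/32.


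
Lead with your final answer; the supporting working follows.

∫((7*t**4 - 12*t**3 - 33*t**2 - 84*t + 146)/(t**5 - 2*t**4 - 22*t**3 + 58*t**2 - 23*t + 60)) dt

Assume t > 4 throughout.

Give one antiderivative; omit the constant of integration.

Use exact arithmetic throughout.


The answer is 2*log(t - 4) + 2*log(t - 3) + 3*log(t + 5) + 3*atan(t).
Step 1. Decompose ∫((7*t**4 - 12*t**3 - 33*t**2 - 84*t + 146)/(t**5 - 2*t**4 - 22*t**3 + 58*t**2 - 23*t + 60)) dt by partial fractions, (7*t**4 - 12*t**3 - 33*t**2 - 84*t + 146)/(t**5 - 2*t**4 - 22*t**3 + 58*t**2 - 23*t + 60) = 3/(t**2 + 1) + 3/(t + 5) + 2/(t - 3) + 2/(t - 4): now ∫(2/(t - 4)) dt + ∫(2/(t - 3)) dt + ∫(3/(t + 5)) dt + ∫(3/(t**2 + 1)) dt.
Step 2. Evaluate the standard form [assuming t > 3]: now 2*log(t - 3) + ∫(2/(t - 4)) dt + ∫(3/(t + 5)) dt + ∫(3/(t**2 + 1)) dt.
Step 3. Evaluate the standard form [assuming t > 4]: now 2*log(t - 4) + 2*log(t - 3) + ∫(3/(t + 5)) dt + ∫(3/(t**2 + 1)) dt.
Step 4. Evaluate the standard form [assuming t > -5]: now 2*log(t - 4) + 2*log(t - 3) + 3*log(t + 5) + ∫(3/(t**2 + 1)) dt.
Step 5. Evaluate the standard form: now 2*log(t - 4) + 2*log(t - 3) + 3*log(t + 5) + 3*atan(t).
Answer: 2*log(t - 4) + 2*log(t - 3) + 3*log(t + 5) + 3*atan(t).


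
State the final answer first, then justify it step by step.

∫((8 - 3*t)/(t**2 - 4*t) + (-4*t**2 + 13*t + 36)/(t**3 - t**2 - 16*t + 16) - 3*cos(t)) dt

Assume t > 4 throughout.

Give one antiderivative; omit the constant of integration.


The answer is -2*log(t) - 3*log(t - 1) - 2*log(t + 4) - 3*sin(t).
Step 1. Rewrite: now ∫((8 - 3*t)/(t**2 - 4*t)) dt + ∫((-4*t**2 + 13*t + 36)/(t**3 - t**2 - 16*t + 16)) dt + ∫(-3*cos(t)) dt.
Step 2. Evaluate the standard form: now -3*sin(t) + ∫((8 - 3*t)/(t**2 - 4*t)) dt + ∫((-4*t**2 + 13*t + 36)/(t**3 - t**2 - 16*t + 16)) dt.
Step 3. Decompose ∫((8 - 3*t)/(t**2 - 4*t)) dt by partial fractions, (8 - 3*t)/(t**2 - 4*t) = -1/(t - 4) - 2/t: now -3*sin(t) + ∫(-2/t) dt + ∫((-4*t**2 + 13*t + 36)/(t**3 - t**2 - 16*t + 16)) dt + ∫(-1/(t - 4)) dt.
Step 4. Evaluate the standard form [assuming t > 4]: now -log(t - 4) - 3*sin(t) + ∫(-2/t) dt + ∫((-4*t**2 + 13*t + 36)/(t**3 - t**2 - 16*t + 16)) dt.
Step 5. Evaluate the standard form [assuming t > 0]: now -2*log(t) - log(t - 4) - 3*sin(t) + ∫((-4*t**2 + 13*t + 36)/(t**3 - t**2 - 16*t + 16)) dt.
Step 6. Decompose ∫((-4*t**2 + 13*t + 36)/(t**3 - t**2 - 16*t + 16)) dt by partial fractions, (-4*t**2 + 13*t + 36)/(t**3 - t**2 - 16*t + 16) = -2/(t + 4) - 3/(t - 1) + 1/(t - 4): now -2*log(t) - log(t - 4) - 3*sin(t) + ∫(1/(t - 4)) dt + ∫(-3/(t - 1)) dt + ∫(-2/(t + 4)) dt.
Step 7. Evaluate the standard form [assuming t > 4]: now -2*log(t) - 3*sin(t) + ∫(-3/(t - 1)) dt + ∫(-2/(t + 4)) dt.
Step 8. Evaluate the standard form [assuming t > -4]: now -2*log(t) - 2*log(t + 4) - 3*sin(t) + ∫(-3/(t - 1)) dt.
Step 9. Evaluate the standard form [assuming t > 1]: now -2*log(t) - 3*log(t - 1) - 2*log(t + 4) - 3*sin(t).
Answer: -2*log(t) - 3*log(t - 1) - 2*log(t + 4) - 3*sin(t).


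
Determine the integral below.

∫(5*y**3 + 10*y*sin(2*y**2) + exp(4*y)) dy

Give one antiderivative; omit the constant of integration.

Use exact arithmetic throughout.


Answer: 5*y**4/4 + exp(4*y)/4 - 5*cos(2*y**2)/2.


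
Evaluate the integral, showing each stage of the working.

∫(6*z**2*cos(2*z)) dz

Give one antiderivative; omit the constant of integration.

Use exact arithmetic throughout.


Step 1. Integrate ∫(6*z**2*cos(2*z)) dz by parts with u = z**2, dv = (6*cos(2*z)) dz, so v = 3*sin(2*z): now 3*z**2*sin(2*z) + ∫(-6*z*sin(2*z)) dz.
Step 2. Integrate ∫(-6*z*sin(2*z)) dz by parts with u = z, dv = (-6*sin(2*z)) dz, so v = 3*cos(2*z): now 3*z**2*sin(2*z) + 3*z*cos(2*z) + ∫(-3*cos(2*z)) dz.
Step 3. Evaluate the standard form: now 3*z**2*sin(2*z) + 3*z*cos(2*z) - 3*sin(2*z)/2.
Answer: 3*z**2*sin(2*z) + 3*z*cos(2*z) - 3*sin(2*z)/2.


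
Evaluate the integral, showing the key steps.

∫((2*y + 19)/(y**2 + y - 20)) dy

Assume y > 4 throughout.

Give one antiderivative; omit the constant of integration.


Step 1. Decompose ∫((2*y + 19)/(y**2 + y - 20)) dy by partial fractions, (2*y + 19)/(y**2 + y - 20) = -1/(y + 5) + 3/(y - 4): now ∫(3/(y - 4)) dy + ∫(-1/(y + 5)) dy.
Step 2. Evaluate the standard form [assuming y > -5]: now -log(y + 5) + ∫(3/(y - 4)) dy.
Step 3. Evaluate the standard form [assuming y > 4]: now 3*log(y - 4) - log(y + 5).
Answer: 3*log(y - 4) - log(y + 5).


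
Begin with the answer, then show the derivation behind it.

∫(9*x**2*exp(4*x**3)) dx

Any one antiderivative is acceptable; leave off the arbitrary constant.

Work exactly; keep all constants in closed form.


The answer is 3*exp(4*x**3)/4.
Step 1. Substitute u = x**3, turning ∫(9*x**2*exp(4*x**3)) dx into ∫(3*exp(4*u)) du: now ∫(3*exp(4*u)) du.
Step 2. Evaluate the standard form: now 3*exp(4*u)/4.
Step 3. Substitute back u = x**3: now 3*exp(4*x**3)/4.
Answer: 3*exp(4*x**3)/4.


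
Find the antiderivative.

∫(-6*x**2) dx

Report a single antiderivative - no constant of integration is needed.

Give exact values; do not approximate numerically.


Answer: -2*x**3.


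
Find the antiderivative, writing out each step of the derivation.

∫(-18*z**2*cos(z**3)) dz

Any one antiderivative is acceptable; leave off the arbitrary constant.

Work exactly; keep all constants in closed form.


Step 1. Substitute u = z**3, turning ∫(-18*z**2*cos(z**3)) dz into ∫(-6*cos(u)) du: now ∫(-6*cos(u)) du.
Step 2. Evaluate the standard form: now -6*sin(u).
Step 3. Substitute back u = z**3: now -6*sin(z**3).
Answer: -6*sin(z**3).


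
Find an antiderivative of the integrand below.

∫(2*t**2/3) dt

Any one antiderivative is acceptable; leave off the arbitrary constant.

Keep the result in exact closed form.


Answer: 2*t**3/9.


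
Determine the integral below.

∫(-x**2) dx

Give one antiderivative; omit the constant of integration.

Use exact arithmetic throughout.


Answer: -x**3/3.


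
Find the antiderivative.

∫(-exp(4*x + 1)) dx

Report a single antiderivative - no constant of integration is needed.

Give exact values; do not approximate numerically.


Answer: -exp(4*x + 1)/4.


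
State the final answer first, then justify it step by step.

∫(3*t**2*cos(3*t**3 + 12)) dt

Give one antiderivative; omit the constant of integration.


The answer is sin(3*t**3 + 12)/3.
Step 1. Substitute u = t**3 + 4, turning ∫(3*t**2*cos(3*t**3 + 12)) dt into ∫(cos(3*u)) du: now ∫(cos(3*u)) du.
Step 2. Evaluate the standard form: now sin(3*u)/3.
Step 3. Substitute back u = t**3 + 4: now sin(3*t**3 + 12)/3.
Answer: sin(3*t**3 + 12)/3.


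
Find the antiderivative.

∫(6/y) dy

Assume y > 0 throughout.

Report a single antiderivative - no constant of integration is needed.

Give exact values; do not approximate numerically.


Answer: 6*log(y).


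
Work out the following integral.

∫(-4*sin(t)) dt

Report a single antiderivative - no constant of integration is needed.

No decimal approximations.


Answer: 4*cos(t).


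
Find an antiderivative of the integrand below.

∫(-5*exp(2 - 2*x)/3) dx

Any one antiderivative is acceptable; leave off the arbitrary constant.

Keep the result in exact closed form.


Answer: 5*exp(2 - 2*x)/6.


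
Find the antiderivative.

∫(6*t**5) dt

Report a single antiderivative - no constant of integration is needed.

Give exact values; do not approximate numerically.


Answer: t**6.


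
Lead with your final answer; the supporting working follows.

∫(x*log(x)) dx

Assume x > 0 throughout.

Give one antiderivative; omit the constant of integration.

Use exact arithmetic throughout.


The answer is x**2*log(x)/2 - x**2/4.
Step 1. Integrate ∫(x*log(x)) dx by parts with u = log(x), dv = (x) dx, so v = x**2/2 [assuming x > 0]: now x**2*log(x)/2 + ∫(-x/2) dx.
Step 2. Evaluate the standard form: now x**2*log(x)/2 - x**2/4.
Answer: x**2*log(x)/2 - x**2/4.


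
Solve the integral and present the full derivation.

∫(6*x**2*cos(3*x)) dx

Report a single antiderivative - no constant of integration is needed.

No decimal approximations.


Step 1. Integrate ∫(6*x**2*cos(3*x)) dx by parts with u = x**2, dv = (6*cos(3*x)) dx, so v = 2*sin(3*x): now 2*x**2*sin(3*x) + ∫(-4*x*sin(3*x)) dx.
Step 2. Integrate ∫(-4*x*sin(3*x)) dx by parts with u = x, dv = (-4*sin(3*x)) dx, so v = 4*cos(3*x)/3: now 2*x**2*sin(3*x) + 4*x*cos(3*x)/3 + ∫(-4*cos(3*x)/3) dx.
Step 3. Evaluate the standard form: now 2*x**2*sin(3*x) + 4*x*cos(3*x)/3 - 4*sin(3*x)/9.
Answer: 2*x**2*sin(3*x) + 4*x*cos(3*x)/3 - 4*sin(3*x)/9.


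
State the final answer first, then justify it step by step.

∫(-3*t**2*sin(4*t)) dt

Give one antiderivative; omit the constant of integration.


The answer is 3*t**2*cos(4*t)/4 - 3*t*sin(4*t)/8 - 3*cos(4*t)/32.
Step 1. Integrate ∫(-3*t**2*sin(4*t)) dt by parts with u = t**2, dv = (-3*sin(4*t)) dt, so v = 3*cos(4*t)/4: now 3*t**2*cos(4*t)/4 + ∫(-3*t*cos(4*t)/2) dt.
Step 2. Integrate ∫(-3*t*cos(4*t)/2) dt by parts with u = t, dv = (-3*cos(4*t)/2) dt, so v = -3*sin(4*t)/8: now 3*t**2*cos(4*t)/4 - 3*t*sin(4*t)/8 + ∫(3*sin(4*t)/8) dt.
Step 3. Evaluate the standard form: now 3*t**2*cos(4*t)/4 - 3*t*sin(4*t)/8 - 3*cos(4*t)/32.
Answer: 3*t**2*cos(4*t)/4 - 3*t*sin(4*t)/8 - 3*cos(4*t)/32.


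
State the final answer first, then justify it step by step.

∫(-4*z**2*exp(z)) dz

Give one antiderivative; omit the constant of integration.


The answer is -4*z**2*exp(z) + 8*z*exp(z) - 8*exp(z).
Step 1. Integrate ∫(-4*z**2*exp(z)) dz by parts with u = z**2, dv = (-4*exp(z)) dz, so v = -4*exp(z): now -4*z**2*exp(z) + ∫(8*z*exp(z)) dz.
Step 2. Integrate ∫(8*z*exp(z)) dz by parts with u = z, dv = (8*exp(z)) dz, so v = 8*exp(z): now -4*z**2*exp(z) + 8*z*exp(z) + ∫(-8*exp(z)) dz.
Step 3. Evaluate the standard form: now -4*z**2*exp(z) + 8*z*exp(z) - 8*exp(z).
Answer: -4*z**2*exp(z) + 8*z*exp(z) - 8*exp(z).


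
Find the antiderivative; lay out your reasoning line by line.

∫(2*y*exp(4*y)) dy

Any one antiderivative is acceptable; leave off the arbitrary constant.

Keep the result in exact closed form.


Step 1. Integrate ∫(2*y*exp(4*y)) dy by parts with u = y, dv = (2*exp(4*y)) dy, so v = exp(4*y)/2: now y*exp(4*y)/2 + ∫(-exp(4*y)/2) dy.
Step 2. Evaluate the standard form: now y*exp(4*y)/2 - exp(4*y)/8.
Answer: y*exp(4*y)/2 - exp(4*y)/8.


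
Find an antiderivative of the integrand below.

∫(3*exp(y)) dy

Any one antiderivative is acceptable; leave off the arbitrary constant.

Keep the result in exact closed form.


Answer: 3*exp(y).


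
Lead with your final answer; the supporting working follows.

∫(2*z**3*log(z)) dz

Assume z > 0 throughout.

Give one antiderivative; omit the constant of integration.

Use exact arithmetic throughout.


The answer is z**4*log(z)/2 - z**4/8.
Step 1. Integrate ∫(2*z**3*log(z)) dz by parts with u = log(z), dv = (2*z**3) dz, so v = z**4/2 [assuming z > 0]: now z**4*log(z)/2 + ∫(-z**3/2) dz.
Step 2. Evaluate the standard form: now z**4*log(z)/2 - z**4/8.
Answer: z**4*log(z)/2 - z**4/8.


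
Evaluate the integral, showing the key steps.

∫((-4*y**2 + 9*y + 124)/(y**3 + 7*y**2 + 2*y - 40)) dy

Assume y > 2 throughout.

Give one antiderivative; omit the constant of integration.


Step 1. Decompose ∫((-4*y**2 + 9*y + 124)/(y**3 + 7*y**2 + 2*y - 40)) dy by partial fractions, (-4*y**2 + 9*y + 124)/(y**3 + 7*y**2 + 2*y - 40) = -3/(y + 5) - 4/(y + 4) + 3/(y - 2): now ∫(3/(y - 2)) dy + ∫(-4/(y + 4)) dy + ∫(-3/(y + 5)) dy.
Step 2. Evaluate the standard form [assuming y > 2]: now 3*log(y - 2) + ∫(-4/(y + 4)) dy + ∫(-3/(y + 5)) dy.
Step 3. Evaluate the standard form [assuming y > -5]: now 3*log(y - 2) - 3*log(y + 5) + ∫(-4/(y + 4)) dy.
Step 4. Evaluate the standard form [assuming y > -4]: now 3*log(y - 2) - 4*log(y + 4) - 3*log(y + 5).
Answer: 3*log(y - 2) - 4*log(y + 4) - 3*log(y + 5).


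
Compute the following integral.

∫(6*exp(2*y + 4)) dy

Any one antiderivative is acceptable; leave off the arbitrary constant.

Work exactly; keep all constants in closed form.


Answer: 3*exp(2*y + 4).


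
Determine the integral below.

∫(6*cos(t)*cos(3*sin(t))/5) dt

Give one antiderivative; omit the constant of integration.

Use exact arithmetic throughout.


Answer: 2*sin(3*sin(t))/5.


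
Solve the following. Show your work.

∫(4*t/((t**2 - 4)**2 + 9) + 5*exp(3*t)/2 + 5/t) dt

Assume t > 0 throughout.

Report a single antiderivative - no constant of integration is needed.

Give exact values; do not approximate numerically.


Step 1. Rewrite: now ∫(5/t) dt + ∫(4*t/((t**2 - 4)**2 + 9)) dt + ∫(5*exp(3*t)/2) dt.
Step 2. Substitute u = t**2 - 4, turning ∫(4*t/((t**2 - 4)**2 + 9)) dt into ∫(2/(u**2 + 9)) du: now ∫(5/t) dt + ∫(2/(u**2 + 9)) du + ∫(5*exp(3*t)/2) dt.
Step 3. Evaluate the standard form: now 2*atan(u/3)/3 + ∫(5/t) dt + ∫(5*exp(3*t)/2) dt.
Step 4. Substitute back u = t**2 - 4: now 2*atan(t**2/3 - 4/3)/3 + ∫(5/t) dt + ∫(5*exp(3*t)/2) dt.
Step 5. Evaluate the standard form: now 5*exp(3*t)/6 + 2*atan(t**2/3 - 4/3)/3 + ∫(5/t) dt.
Step 6. Evaluate the standard form [assuming t > 0]: now 5*exp(3*t)/6 + 5*log(t) + 2*atan(t**2/3 - 4/3)/3.
Answer: 5*exp(3*t)/6 + 5*log(t) + 2*atan(t**2/3 - 4/3)/3.


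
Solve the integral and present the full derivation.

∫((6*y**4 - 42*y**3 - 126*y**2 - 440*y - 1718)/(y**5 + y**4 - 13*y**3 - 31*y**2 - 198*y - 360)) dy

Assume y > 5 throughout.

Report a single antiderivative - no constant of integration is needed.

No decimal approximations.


Step 1. Decompose ∫((6*y**4 - 42*y**3 - 126*y**2 - 440*y - 1718)/(y**5 + y**4 - 13*y**3 - 31*y**2 - 198*y - 360)) dy by partial fractions, (6*y**4 - 42*y**3 - 126*y**2 - 440*y - 1718)/(y**5 + y**4 - 13*y**3 - 31*y**2 - 198*y - 360) = 2/(y**2 + 9) + 5/(y + 4) + 5/(y + 2) - 4/(y - 5): now ∫(-4/(y - 5)) dy + ∫(5/(y + 2)) dy + ∫(5/(y + 4)) dy + ∫(2/(y**2 + 9)) dy.
Step 2. Evaluate the standard form [assuming y > -4]: now 5*log(y + 4) + ∫(-4/(y - 5)) dy + ∫(5/(y + 2)) dy + ∫(2/(y**2 + 9)) dy.
Step 3. Evaluate the standard form [assuming y > -2]: now 5*log(y + 2) + 5*log(y + 4) + ∫(-4/(y - 5)) dy + ∫(2/(y**2 + 9)) dy.
Step 4. Evaluate the standard form [assuming y > 5]: now -4*log(y - 5) + 5*log(y + 2) + 5*log(y + 4) + ∫(2/(y**2 + 9)) dy.
Step 5. Evaluate the standard form: now -4*log(y - 5) + 5*log(y + 2) + 5*log(y + 4) + 2*atan(y/3)/3.
Answer: -4*log(y - 5) + 5*log(y + 2) + 5*log(y + 4) + 2*atan(y/3)/3.


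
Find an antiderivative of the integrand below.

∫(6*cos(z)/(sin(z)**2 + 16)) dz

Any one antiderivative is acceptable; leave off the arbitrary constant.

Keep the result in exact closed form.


Answer: 3*atan(sin(z)/4)/2.


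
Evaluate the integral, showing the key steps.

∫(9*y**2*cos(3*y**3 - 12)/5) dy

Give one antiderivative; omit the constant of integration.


Step 1. Substitute u = y**3 - 4, turning ∫(9*y**2*cos(3*y**3 - 12)/5) dy into ∫(3*cos(3*u)/5) du: now ∫(3*cos(3*u)/5) du.
Step 2. Evaluate the standard form: now sin(3*u)/5.
Step 3. Substitute back u = y**3 - 4: now sin(3*y**3 - 12)/5.
Answer: sin(3*y**3 - 12)/5.


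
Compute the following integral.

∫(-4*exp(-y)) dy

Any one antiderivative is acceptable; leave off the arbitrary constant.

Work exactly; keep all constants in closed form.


Answer: 4*exp(-y).


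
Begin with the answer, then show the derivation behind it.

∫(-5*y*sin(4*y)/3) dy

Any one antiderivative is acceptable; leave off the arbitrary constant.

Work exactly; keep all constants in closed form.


The answer is 5*y*cos(4*y)/12 - 5*sin(4*y)/48.
Step 1. Integrate ∫(-5*y*sin(4*y)/3) dy by parts with u = y, dv = (-5*sin(4*y)/3) dy, so v = 5*cos(4*y)/12: now 5*y*cos(4*y)/12 + ∫(-5*cos(4*y)/12) dy.
Step 2. Evaluate the standard form: now 5*y*cos(4*y)/12 - 5*sin(4*y)/48.
Answer: 5*y*cos(4*y)/12 - 5*sin(4*y)/48.


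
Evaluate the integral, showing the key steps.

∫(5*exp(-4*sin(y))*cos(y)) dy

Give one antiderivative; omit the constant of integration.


Step 1. Substitute u = sin(y), turning ∫(5*exp(-4*sin(y))*cos(y)) dy into ∫(5*exp(-4*u)) du: now ∫(5*exp(-4*u)) du.
Step 2. Evaluate the standard form: now -5*exp(-4*u)/4.
Step 3. Substitute back u = sin(y): now -5*exp(-4*sin(y))/4.
Answer: -5*exp(-4*sin(y))/4.


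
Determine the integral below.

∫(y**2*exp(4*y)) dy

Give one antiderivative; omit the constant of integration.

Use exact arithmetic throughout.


Answer: y**2*exp(4*y)/4 - y*exp(4*y)/8 + exp(4*y)/32.


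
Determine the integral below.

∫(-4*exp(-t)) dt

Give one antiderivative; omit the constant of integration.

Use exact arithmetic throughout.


Answer: 4*exp(-t).


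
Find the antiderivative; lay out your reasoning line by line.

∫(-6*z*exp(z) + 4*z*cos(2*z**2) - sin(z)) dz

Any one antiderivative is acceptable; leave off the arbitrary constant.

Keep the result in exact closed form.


Step 1. Rewrite: now ∫(-6*z*exp(z)) dz + ∫(4*z*cos(2*z**2)) dz + ∫(-sin(z)) dz.
Step 2. Integrate ∫(-6*z*exp(z)) dz by parts with u = z, dv = (-6*exp(z)) dz, so v = -6*exp(z): now -6*z*exp(z) + ∫(4*z*cos(2*z**2)) dz + ∫(6*exp(z)) dz + ∫(-sin(z)) dz.
Step 3. Evaluate the standard form: now -6*z*exp(z) + 6*exp(z) + ∫(4*z*cos(2*z**2)) dz + ∫(-sin(z)) dz.
Step 4. Evaluate the standard form: now -6*z*exp(z) + 6*exp(z) + cos(z) + ∫(4*z*cos(2*z**2)) dz.
Step 5. Substitute u = z**2, turning ∫(4*z*cos(2*z**2)) dz into ∫(2*cos(2*u)) du: now -6*z*exp(z) + 6*exp(z) + cos(z) + ∫(2*cos(2*u)) du.
Step 6. Evaluate the standard form: now -6*z*exp(z) + 6*exp(z) + sin(2*u) + cos(z).
Step 7. Substitute back u = z**2: now -6*z*exp(z) + 6*exp(z) + sin(2*z**2) + cos(z).
Answer: -6*z*exp(z) + 6*exp(z) + sin(2*z**2) + cos(z).


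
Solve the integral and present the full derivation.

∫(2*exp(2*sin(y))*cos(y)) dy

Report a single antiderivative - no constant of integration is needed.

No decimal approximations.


Step 1. Substitute u = sin(y), turning ∫(2*exp(2*sin(y))*cos(y)) dy into ∫(2*exp(2*u)) du: now ∫(2*exp(2*u)) du.
Step 2. Evaluate the standard form: now exp(2*u).
Step 3. Substitute back u = sin(y): now exp(2*sin(y)).
Answer: exp(2*sin(y)).


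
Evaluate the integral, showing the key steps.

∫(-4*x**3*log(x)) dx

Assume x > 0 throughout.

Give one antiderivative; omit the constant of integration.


Step 1. Integrate ∫(-4*x**3*log(x)) dx by parts with u = log(x), dv = (-4*x**3) dx, so v = -x**4 [assuming x > 0]: now -x**4*log(x) + ∫(x**3) dx.
Step 2. Evaluate the standard form: now -x**4*log(x) + x**4/4.
Answer: -x**4*log(x) + x**4/4.


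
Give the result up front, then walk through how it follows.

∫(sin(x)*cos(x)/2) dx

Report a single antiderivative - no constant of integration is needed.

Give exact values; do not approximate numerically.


The answer is sin(x)**2/4.
Step 1. Substitute u = sin(x), turning ∫(sin(x)*cos(x)/2) dx into ∫(u/2) du: now ∫(u/2) du.
Step 2. Evaluate the standard form: now u**2/4.
Step 3. Substitute back u = sin(x): now sin(x)**2/4.
Answer: sin(x)**2/4.


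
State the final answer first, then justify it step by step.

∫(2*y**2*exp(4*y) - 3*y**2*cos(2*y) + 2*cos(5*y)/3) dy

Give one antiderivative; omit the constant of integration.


The answer is y**2*exp(4*y)/2 - 3*y**2*sin(2*y)/2 - y*exp(4*y)/4 - 3*y*cos(2*y)/2 + exp(4*y)/16 + 3*sin(2*y)/4 + 2*sin(5*y)/15.
Step 1. Rewrite: now ∫(2*y**2*exp(4*y)) dy + ∫(-3*y**2*cos(2*y)) dy + ∫(2*cos(5*y)/3) dy.
Step 2. Evaluate the standard form: now 2*sin(5*y)/15 + ∫(2*y**2*exp(4*y)) dy + ∫(-3*y**2*cos(2*y)) dy.
Step 3. Integrate ∫(2*y**2*exp(4*y)) dy by parts with u = y**2, dv = (2*exp(4*y)) dy, so v = exp(4*y)/2: now y**2*exp(4*y)/2 + 2*sin(5*y)/15 + ∫(-y*exp(4*y)) dy + ∫(-3*y**2*cos(2*y)) dy.
Step 4. Integrate ∫(-y*exp(4*y)) dy by parts with u = y, dv = (-exp(4*y)) dy, so v = -exp(4*y)/4: now y**2*exp(4*y)/2 - y*exp(4*y)/4 + 2*sin(5*y)/15 + ∫(-3*y**2*cos(2*y)) dy + ∫(exp(4*y)/4) dy.
Step 5. Evaluate the standard form: now y**2*exp(4*y)/2 - y*exp(4*y)/4 + exp(4*y)/16 + 2*sin(5*y)/15 + ∫(-3*y**2*cos(2*y)) dy.
Step 6. Integrate ∫(-3*y**2*cos(2*y)) dy by parts with u = y**2, dv = (-3*cos(2*y)) dy, so v = -3*sin(2*y)/2: now y**2*exp(4*y)/2 - 3*y**2*sin(2*y)/2 - y*exp(4*y)/4 + exp(4*y)/16 + 2*sin(5*y)/15 + ∫(3*y*sin(2*y)) dy.
Step 7. Integrate ∫(3*y*sin(2*y)) dy by parts with u = y, dv = (3*sin(2*y)) dy, so v = -3*cos(2*y)/2: now y**2*exp(4*y)/2 - 3*y**2*sin(2*y)/2 - y*exp(4*y)/4 - 3*y*cos(2*y)/2 + exp(4*y)/16 + 2*sin(5*y)/15 + ∫(3*cos(2*y)/2) dy.
Step 8. Evaluate the standard form: now y**2*exp(4*y)/2 - 3*y**2*sin(2*y)/2 - y*exp(4*y)/4 - 3*y*cos(2*y)/2 + exp(4*y)/16 + 3*sin(2*y)/4 + 2*sin(5*y)/15.
Answer: y**2*exp(4*y)/2 - 3*y**2*sin(2*y)/2 - y*exp(4*y)/4 - 3*y*cos(2*y)/2 + exp(4*y)/16 + 3*sin(2*y)/4 + 2*sin(5*y)/15.


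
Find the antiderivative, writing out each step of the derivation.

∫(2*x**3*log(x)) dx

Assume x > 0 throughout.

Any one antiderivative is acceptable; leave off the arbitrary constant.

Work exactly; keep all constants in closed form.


Step 1. Integrate ∫(2*x**3*log(x)) dx by parts with u = log(x), dv = (2*x**3) dx, so v = x**4/2 [assuming x > 0]: now x**4*log(x)/2 + ∫(-x**3/2) dx.
Step 2. Evaluate the standard form: now x**4*log(x)/2 - x**4/8.
Answer: x**4*log(x)/2 - x**4/8.


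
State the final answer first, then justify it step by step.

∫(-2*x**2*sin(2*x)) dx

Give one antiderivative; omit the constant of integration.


The answer is x**2*cos(2*x) - x*sin(2*x) - cos(2*x)/2.
Step 1. Integrate ∫(-2*x**2*sin(2*x)) dx by parts with u = x**2, dv = (-2*sin(2*x)) dx, so v = cos(2*x): now x**2*cos(2*x) + ∫(-2*x*cos(2*x)) dx.
Step 2. Integrate ∫(-2*x*cos(2*x)) dx by parts with u = x, dv = (-2*cos(2*x)) dx, so v = -sin(2*x): now x**2*cos(2*x) - x*sin(2*x) + ∫(sin(2*x)) dx.
Step 3. Evaluate the standard form: now x**2*cos(2*x) - x*sin(2*x) - cos(2*x)/2.
Answer: x**2*cos(2*x) - x*sin(2*x) - cos(2*x)/2.


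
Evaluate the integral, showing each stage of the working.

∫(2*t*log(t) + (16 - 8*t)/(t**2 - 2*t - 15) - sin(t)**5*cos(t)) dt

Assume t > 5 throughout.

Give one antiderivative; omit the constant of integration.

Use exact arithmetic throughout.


Step 1. Rewrite: now ∫(2*t*log(t)) dt + ∫((16 - 8*t)/(t**2 - 2*t - 15)) dt + ∫(-sin(t)**5*cos(t)) dt.
Step 2. Decompose ∫((16 - 8*t)/(t**2 - 2*t - 15)) dt by partial fractions, (16 - 8*t)/(t**2 - 2*t - 15) = -5/(t + 3) - 3/(t - 5): now ∫(2*t*log(t)) dt + ∫(-sin(t)**5*cos(t)) dt + ∫(-3/(t - 5)) dt + ∫(-5/(t + 3)) dt.
Step 3. Evaluate the standard form [assuming t > 5]: now -3*log(t - 5) + ∫(2*t*log(t)) dt + ∫(-sin(t)**5*cos(t)) dt + ∫(-5/(t + 3)) dt.
Step 4. Evaluate the standard form [assuming t > -3]: now -3*log(t - 5) - 5*log(t + 3) + ∫(2*t*log(t)) dt + ∫(-sin(t)**5*cos(t)) dt.
Step 5. Substitute u = sin(t), turning ∫(-sin(t)**5*cos(t)) dt into ∫(-u**5) du: now -3*log(t - 5) - 5*log(t + 3) + ∫(-u**5) du + ∫(2*t*log(t)) dt.
Step 6. Evaluate the standard form: now -u**6/6 - 3*log(t - 5) - 5*log(t + 3) + ∫(2*t*log(t)) dt.
Step 7. Substitute back u = sin(t): now -3*log(t - 5) - 5*log(t + 3) - sin(t)**6/6 + ∫(2*t*log(t)) dt.
Step 8. Integrate ∫(2*t*log(t)) dt by parts with u = log(t), dv = (2*t) dt, so v = t**2 [assuming t > 0]: now t**2*log(t) - 3*log(t - 5) - 5*log(t + 3) - sin(t)**6/6 + ∫(-t) dt.
Step 9. Evaluate the standard form: now t**2*log(t) - t**2/2 - 3*log(t - 5) - 5*log(t + 3) - sin(t)**6/6.
Answer: t**2*log(t) - t**2/2 - 3*log(t - 5) - 5*log(t + 3) - sin(t)**6/6.


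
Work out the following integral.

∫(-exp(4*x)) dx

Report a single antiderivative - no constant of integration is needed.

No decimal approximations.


Answer: -exp(4*x)/4.


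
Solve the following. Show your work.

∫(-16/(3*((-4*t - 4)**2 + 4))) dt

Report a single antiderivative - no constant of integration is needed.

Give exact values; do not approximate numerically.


Step 1. Substitute u = -4*t - 4, turning ∫(-16/(3*((-4*t - 4)**2 + 4))) dt into ∫(4/(3*(u**2 + 4))) du: now ∫(4/(3*(u**2 + 4))) du.
Step 2. Evaluate the standard form: now 2*atan(u/2)/3.
Step 3. Substitute back u = -4*t - 4: now -2*atan(2*t + 2)/3.
Answer: -2*atan(2*t + 2)/3.


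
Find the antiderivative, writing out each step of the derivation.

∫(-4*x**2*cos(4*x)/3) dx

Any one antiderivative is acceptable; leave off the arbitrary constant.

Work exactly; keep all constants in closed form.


Step 1. Integrate ∫(-4*x**2*cos(4*x)/3) dx by parts with u = x**2, dv = (-4*cos(4*x)/3) dx, so v = -sin(4*x)/3: now -x**2*sin(4*x)/3 + ∫(2*x*sin(4*x)/3) dx.
Step 2. Integrate ∫(2*x*sin(4*x)/3) dx by parts with u = x, dv = (2*sin(4*x)/3) dx, so v = -cos(4*x)/6: now -x**2*sin(4*x)/3 - x*cos(4*x)/6 + ∫(cos(4*x)/6) dx.
Step 3. Evaluate the standard form: now -x**2*sin(4*x)/3 - x*cos(4*x)/6 + sin(4*x)/24.
Answer: -x**2*sin(4*x)/3 - x*cos(4*x)/6 + sin(4*x)/24.


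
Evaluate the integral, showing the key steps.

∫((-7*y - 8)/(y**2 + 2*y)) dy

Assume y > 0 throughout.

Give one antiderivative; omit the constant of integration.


Step 1. Decompose ∫((-7*y - 8)/(y**2 + 2*y)) dy by partial fractions, (-7*y - 8)/(y**2 + 2*y) = -3/(y + 2) - 4/y: now ∫(-4/y) dy + ∫(-3/(y + 2)) dy.
Step 2. Evaluate the standard form [assuming y > -2]: now -3*log(y + 2) + ∫(-4/y) dy.
Step 3. Evaluate the standard form [assuming y > 0]: now -4*log(y) - 3*log(y + 2).
Answer: -4*log(y) - 3*log(y + 2).


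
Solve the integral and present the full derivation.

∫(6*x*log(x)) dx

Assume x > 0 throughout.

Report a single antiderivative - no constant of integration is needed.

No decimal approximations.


Step 1. Integrate ∫(6*x*log(x)) dx by parts with u = log(x), dv = (6*x) dx, so v = 3*x**2 [assuming x > 0]: now 3*x**2*log(x) + ∫(-3*x) dx.
Step 2. Evaluate the standard form: now 3*x**2*log(x) - 3*x**2/2.
Answer: 3*x**2*log(x) - 3*x**2/2.


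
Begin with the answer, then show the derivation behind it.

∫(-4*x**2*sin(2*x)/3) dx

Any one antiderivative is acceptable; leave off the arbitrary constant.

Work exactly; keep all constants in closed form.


The answer is 2*x**2*cos(2*x)/3 - 2*x*sin(2*x)/3 - cos(2*x)/3.
Step 1. Integrate ∫(-4*x**2*sin(2*x)/3) dx by parts with u = x**2, dv = (-4*sin(2*x)/3) dx, so v = 2*cos(2*x)/3: now 2*x**2*cos(2*x)/3 + ∫(-4*x*cos(2*x)/3) dx.
Step 2. Integrate ∫(-4*x*cos(2*x)/3) dx by parts with u = x, dv = (-4*cos(2*x)/3) dx, so v = -2*sin(2*x)/3: now 2*x**2*cos(2*x)/3 - 2*x*sin(2*x)/3 + ∫(2*sin(2*x)/3) dx.
Step 3. Evaluate the standard form: now 2*x**2*cos(2*x)/3 - 2*x*sin(2*x)/3 - cos(2*x)/3.
Answer: 2*x**2*cos(2*x)/3 - 2*x*sin(2*x)/3 - cos(2*x)/3.


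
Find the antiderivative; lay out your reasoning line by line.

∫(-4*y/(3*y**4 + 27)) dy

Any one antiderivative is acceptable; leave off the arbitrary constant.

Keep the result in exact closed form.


Step 1. Substitute u = y**2, turning ∫(-4*y/(3*y**4 + 27)) dy into ∫(-2/(3*(u**2 + 9))) du: now ∫(-2/(3*(u**2 + 9))) du.
Step 2. Evaluate the standard form: now -2*atan(u/3)/9.
Step 3. Substitute back u = y**2: now -2*atan(y**2/3)/9.
Answer: -2*atan(y**2/3)/9.


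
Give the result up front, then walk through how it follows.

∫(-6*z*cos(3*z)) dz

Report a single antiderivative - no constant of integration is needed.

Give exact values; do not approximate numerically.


The answer is -2*z*sin(3*z) - 2*cos(3*z)/3.
Step 1. Integrate ∫(-6*z*cos(3*z)) dz by parts with u = z, dv = (-6*cos(3*z)) dz, so v = -2*sin(3*z): now -2*z*sin(3*z) + ∫(2*sin(3*z)) dz.
Step 2. Evaluate the standard form: now -2*z*sin(3*z) - 2*cos(3*z)/3.
Answer: -2*z*sin(3*z) - 2*cos(3*z)/3.


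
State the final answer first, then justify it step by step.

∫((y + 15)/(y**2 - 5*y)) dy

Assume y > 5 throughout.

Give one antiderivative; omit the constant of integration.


The answer is -3*log(y) + 4*log(y - 5).
Step 1. Decompose ∫((y + 15)/(y**2 - 5*y)) dy by partial fractions, (y + 15)/(y**2 - 5*y) = 4/(y - 5) - 3/y: now ∫(-3/y) dy + ∫(4/(y - 5)) dy.
Step 2. Evaluate the standard form [assuming y > 5]: now 4*log(y - 5) + ∫(-3/y) dy.
Step 3. Evaluate the standard form [assuming y > 0]: now -3*log(y) + 4*log(y - 5).
Answer: -3*log(y) + 4*log(y - 5).


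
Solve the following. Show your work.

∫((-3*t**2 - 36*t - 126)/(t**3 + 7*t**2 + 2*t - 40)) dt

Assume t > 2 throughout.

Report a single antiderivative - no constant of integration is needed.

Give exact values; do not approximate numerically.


Step 1. Decompose ∫((-3*t**2 - 36*t - 126)/(t**3 + 7*t**2 + 2*t - 40)) dt by partial fractions, (-3*t**2 - 36*t - 126)/(t**3 + 7*t**2 + 2*t - 40) = -3/(t + 5) + 5/(t + 4) - 5/(t - 2): now ∫(-5/(t - 2)) dt + ∫(5/(t + 4)) dt + ∫(-3/(t + 5)) dt.
Step 2. Evaluate the standard form [assuming t > -5]: now -3*log(t + 5) + ∫(-5/(t - 2)) dt + ∫(5/(t + 4)) dt.
Step 3. Evaluate the standard form [assuming t > -4]: now 5*log(t + 4) - 3*log(t + 5) + ∫(-5/(t - 2)) dt.
Step 4. Evaluate the standard form [assuming t > 2]: now -5*log(t - 2) + 5*log(t + 4) - 3*log(t + 5).
Answer: -5*log(t - 2) + 5*log(t + 4) - 3*log(t + 5).
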